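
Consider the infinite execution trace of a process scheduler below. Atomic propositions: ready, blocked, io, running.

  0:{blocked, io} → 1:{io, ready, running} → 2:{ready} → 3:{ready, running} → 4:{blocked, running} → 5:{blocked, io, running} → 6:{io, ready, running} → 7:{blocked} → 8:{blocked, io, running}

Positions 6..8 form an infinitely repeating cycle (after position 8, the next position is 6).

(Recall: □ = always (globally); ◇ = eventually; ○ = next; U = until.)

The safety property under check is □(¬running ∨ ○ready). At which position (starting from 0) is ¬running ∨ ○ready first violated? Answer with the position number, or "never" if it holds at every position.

Check ¬running ∨ ○ready at each position in order: 0 ✓, 1 ✓, 2 ✓.
At position 3 the labels are {ready, running} and the next position 4 has {blocked, running}, so ¬running ∨ ○ready is false there. This is the first violation.

3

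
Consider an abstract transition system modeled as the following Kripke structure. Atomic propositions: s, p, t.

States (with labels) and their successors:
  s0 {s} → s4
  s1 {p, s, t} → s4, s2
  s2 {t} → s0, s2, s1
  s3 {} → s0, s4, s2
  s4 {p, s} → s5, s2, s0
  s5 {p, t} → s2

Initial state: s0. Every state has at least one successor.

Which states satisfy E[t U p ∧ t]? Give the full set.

{s1, s2, s5}

States satisfying t: {s1, s2, s5}.
States satisfying p ∧ t: {s1, s5}.
States satisfying E[t U p ∧ t]: {s1, s2, s5}.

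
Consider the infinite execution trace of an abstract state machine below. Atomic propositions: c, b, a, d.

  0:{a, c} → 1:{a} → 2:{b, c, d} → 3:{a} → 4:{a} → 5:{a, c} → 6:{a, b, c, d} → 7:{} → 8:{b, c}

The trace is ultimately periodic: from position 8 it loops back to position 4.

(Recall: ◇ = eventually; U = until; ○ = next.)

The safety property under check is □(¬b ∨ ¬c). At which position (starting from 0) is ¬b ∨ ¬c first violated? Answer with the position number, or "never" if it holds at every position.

2

Check ¬b ∨ ¬c at each position in order: 0 ✓, 1 ✓.
At position 2 the labels are {b, c, d}, so ¬b ∨ ¬c is false there. This is the first violation.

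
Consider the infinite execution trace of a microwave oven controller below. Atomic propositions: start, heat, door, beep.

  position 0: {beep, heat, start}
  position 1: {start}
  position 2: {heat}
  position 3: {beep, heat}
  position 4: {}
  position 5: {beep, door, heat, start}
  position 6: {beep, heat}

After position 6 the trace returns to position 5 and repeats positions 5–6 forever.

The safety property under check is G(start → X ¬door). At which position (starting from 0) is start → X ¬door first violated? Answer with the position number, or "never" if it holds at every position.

never

start → X ¬door holds at every position 0..6, and those are all the positions the trace ever visits, so the invariant G(start → X ¬door) is never violated.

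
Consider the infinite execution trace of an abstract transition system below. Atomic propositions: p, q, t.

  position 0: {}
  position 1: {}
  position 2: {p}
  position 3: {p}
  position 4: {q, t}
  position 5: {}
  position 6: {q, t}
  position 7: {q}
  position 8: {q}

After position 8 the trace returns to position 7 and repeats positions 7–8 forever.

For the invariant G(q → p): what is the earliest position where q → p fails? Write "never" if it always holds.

4

Check q → p at each position in order: 0 ✓, 1 ✓, 2 ✓, 3 ✓.
At position 4 the labels are {q, t}, so q → p is false there. This is the first violation.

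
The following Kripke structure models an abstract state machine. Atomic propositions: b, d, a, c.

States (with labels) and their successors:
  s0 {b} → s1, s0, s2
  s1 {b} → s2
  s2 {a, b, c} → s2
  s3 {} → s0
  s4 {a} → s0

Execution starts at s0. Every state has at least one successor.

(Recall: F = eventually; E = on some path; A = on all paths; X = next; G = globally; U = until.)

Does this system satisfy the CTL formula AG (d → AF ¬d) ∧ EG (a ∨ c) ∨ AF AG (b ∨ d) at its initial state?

States satisfying d → AF ¬d: {s0, s1, s2, s3, s4}.
States satisfying AG (d → AF ¬d): {s0, s1, s2, s3, s4}.
States satisfying a ∨ c: {s2, s4}.
States satisfying EG (a ∨ c): {s2}.
States satisfying AG (d → AF ¬d) ∧ EG (a ∨ c): {s2}.
States satisfying AG (b ∨ d): {s0, s1, s2}.
States satisfying AF AG (b ∨ d): {s0, s1, s2, s3, s4}.
States satisfying AG (d → AF ¬d) ∧ EG (a ∨ c) ∨ AF AG (b ∨ d): {s0, s1, s2, s3, s4}.
s0 ∈ Sat(AG (d → AF ¬d) ∧ EG (a ∨ c) ∨ AF AG (b ∨ d)).

Yes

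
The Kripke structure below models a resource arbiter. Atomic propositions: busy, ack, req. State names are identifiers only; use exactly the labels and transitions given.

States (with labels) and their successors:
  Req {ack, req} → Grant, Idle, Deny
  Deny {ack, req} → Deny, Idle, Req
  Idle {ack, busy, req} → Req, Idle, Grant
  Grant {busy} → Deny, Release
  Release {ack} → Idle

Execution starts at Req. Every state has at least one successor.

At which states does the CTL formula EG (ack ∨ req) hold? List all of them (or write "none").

States satisfying ack ∨ req: {Req, Deny, Idle, Release}.
States satisfying EG (ack ∨ req): {Req, Deny, Idle, Release}.

{Req, Deny, Idle, Release}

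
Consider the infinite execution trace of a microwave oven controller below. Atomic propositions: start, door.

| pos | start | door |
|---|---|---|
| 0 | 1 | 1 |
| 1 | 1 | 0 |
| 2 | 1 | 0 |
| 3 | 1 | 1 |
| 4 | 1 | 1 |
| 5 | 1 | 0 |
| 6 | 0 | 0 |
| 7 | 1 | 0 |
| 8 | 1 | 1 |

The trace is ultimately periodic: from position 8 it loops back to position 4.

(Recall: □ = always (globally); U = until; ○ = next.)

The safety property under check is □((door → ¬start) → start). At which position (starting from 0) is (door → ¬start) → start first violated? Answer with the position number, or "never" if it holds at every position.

6

Check (door → ¬start) → start at each position in order: 0 ✓, 1 ✓, 2 ✓, 3 ✓, 4 ✓, 5 ✓.
At position 6 the labels are {}, so (door → ¬start) → start is false there. This is the first violation.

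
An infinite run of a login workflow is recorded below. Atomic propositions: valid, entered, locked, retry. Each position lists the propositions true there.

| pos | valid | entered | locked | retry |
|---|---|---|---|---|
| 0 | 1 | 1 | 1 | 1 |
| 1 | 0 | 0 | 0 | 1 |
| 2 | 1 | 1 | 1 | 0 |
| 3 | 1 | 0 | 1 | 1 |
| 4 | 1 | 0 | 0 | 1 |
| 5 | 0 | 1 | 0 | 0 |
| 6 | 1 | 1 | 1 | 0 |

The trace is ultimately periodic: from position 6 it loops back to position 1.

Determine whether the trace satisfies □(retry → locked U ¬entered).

retry → locked U ¬entered holds at every position 0..6, and those are all positions ever visited, so □(retry → locked U ¬entered) holds.
Positions where retry holds: 0, 1, 3, 4.
Check locked U ¬entered at each: 0→ok, 1→ok, 3→ok, 4→ok.

Satisfied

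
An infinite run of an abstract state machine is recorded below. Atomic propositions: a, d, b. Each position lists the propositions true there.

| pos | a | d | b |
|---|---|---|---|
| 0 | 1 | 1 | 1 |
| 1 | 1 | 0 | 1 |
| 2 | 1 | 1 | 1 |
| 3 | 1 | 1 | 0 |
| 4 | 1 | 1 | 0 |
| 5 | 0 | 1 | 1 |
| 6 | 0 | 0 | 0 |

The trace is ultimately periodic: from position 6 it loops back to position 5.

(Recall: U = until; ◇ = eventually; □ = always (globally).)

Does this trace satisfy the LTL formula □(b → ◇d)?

b → ◇d holds at every position 0..6, and those are all positions ever visited, so □(b → ◇d) holds.
Positions where b holds: 0, 1, 2, 5.
Check ◇d at each: 0→ok, 1→ok, 2→ok, 5→ok.

Satisfied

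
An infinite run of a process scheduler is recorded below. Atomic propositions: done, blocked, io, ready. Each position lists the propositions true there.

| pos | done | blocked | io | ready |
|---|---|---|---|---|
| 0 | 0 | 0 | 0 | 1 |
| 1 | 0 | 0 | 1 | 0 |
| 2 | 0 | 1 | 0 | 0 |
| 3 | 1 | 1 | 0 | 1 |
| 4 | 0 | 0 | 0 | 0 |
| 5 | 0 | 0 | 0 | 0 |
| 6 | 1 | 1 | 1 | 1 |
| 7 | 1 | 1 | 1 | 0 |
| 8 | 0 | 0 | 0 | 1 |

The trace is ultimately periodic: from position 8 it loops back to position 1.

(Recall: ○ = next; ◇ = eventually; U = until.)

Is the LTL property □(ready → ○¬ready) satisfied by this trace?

ready → ○¬ready holds at every position 0..8, and those are all positions ever visited, so □(ready → ○¬ready) holds.
Positions where ready holds: 0, 3, 6, 8.
Check ○¬ready at each: 0→ok, 3→ok, 6→ok, 8→ok.

Satisfied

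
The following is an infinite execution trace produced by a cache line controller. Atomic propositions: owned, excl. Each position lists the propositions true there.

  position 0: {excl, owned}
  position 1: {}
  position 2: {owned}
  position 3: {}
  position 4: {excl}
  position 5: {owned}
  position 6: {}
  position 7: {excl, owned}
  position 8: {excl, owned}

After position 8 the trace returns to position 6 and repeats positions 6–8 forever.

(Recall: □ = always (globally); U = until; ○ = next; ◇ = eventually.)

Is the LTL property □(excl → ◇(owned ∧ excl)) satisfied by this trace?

excl → ◇(owned ∧ excl) holds at every position 0..8, and those are all positions ever visited, so □(excl → ◇(owned ∧ excl)) holds.
Positions where excl holds: 0, 4, 7, 8.
Check ◇(owned ∧ excl) at each: 0→ok, 4→ok, 7→ok, 8→ok.

Satisfied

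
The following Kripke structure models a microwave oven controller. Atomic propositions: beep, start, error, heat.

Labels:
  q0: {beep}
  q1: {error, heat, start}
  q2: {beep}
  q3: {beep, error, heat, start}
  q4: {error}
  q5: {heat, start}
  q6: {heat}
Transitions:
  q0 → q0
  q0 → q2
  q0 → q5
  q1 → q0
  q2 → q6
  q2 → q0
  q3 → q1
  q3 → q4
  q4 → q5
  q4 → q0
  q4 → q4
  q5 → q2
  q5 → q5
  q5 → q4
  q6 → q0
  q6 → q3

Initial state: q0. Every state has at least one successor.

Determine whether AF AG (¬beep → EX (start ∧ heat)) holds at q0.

States satisfying AG (¬beep → EX (start ∧ heat)): ∅.
States satisfying AF AG (¬beep → EX (start ∧ heat)): ∅.
There is a path from q0 along which AG (¬beep → EX (start ∧ heat)) never holds.
q0 ∉ Sat(AF AG (¬beep → EX (start ∧ heat))).

Violated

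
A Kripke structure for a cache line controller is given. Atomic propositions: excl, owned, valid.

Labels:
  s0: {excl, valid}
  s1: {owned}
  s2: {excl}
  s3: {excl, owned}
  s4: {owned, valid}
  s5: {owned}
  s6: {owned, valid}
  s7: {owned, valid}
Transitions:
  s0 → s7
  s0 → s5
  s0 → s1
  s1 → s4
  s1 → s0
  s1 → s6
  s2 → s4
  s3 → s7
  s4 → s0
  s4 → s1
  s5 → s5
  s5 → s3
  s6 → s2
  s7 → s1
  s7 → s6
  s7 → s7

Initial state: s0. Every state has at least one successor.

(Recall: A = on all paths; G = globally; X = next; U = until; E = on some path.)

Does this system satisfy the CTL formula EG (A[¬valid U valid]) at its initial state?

States satisfying A[¬valid U valid]: {s0, s1, s2, s3, s4, s6, s7}.
States satisfying EG (A[¬valid U valid]): {s0, s1, s2, s3, s4, s6, s7}.
s0 ∈ Sat(EG (A[¬valid U valid])).

Holds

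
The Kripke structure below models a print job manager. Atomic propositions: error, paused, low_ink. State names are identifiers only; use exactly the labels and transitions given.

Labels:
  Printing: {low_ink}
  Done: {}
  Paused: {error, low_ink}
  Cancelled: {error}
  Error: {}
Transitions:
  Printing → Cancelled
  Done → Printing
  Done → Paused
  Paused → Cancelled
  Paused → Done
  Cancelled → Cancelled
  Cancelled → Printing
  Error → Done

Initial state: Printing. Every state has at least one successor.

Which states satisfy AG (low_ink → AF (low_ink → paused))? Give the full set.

{Printing, Done, Paused, Cancelled, Error}

States satisfying low_ink → AF (low_ink → paused): {Printing, Done, Paused, Cancelled, Error}.
States satisfying AG (low_ink → AF (low_ink → paused)): {Printing, Done, Paused, Cancelled, Error}.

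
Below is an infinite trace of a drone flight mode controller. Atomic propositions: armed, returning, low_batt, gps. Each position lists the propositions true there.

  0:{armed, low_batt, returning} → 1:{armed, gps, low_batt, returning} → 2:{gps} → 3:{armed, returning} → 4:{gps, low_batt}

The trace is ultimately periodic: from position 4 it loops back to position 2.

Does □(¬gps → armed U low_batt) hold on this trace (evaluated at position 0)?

¬gps → armed U low_batt holds at every position 0..4, and those are all positions ever visited, so □(¬gps → armed U low_batt) holds.
Positions where ¬gps holds: 0, 3.
Check armed U low_batt at each: 0→ok, 3→ok.

Holds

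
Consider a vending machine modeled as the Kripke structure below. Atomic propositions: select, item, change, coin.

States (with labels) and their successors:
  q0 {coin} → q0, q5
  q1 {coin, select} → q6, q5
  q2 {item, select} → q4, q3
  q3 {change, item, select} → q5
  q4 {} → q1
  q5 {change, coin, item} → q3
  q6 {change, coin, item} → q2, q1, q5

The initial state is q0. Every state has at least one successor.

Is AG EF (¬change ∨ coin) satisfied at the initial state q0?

Holds

States satisfying EF (¬change ∨ coin): {q0, q1, q2, q3, q4, q5, q6}.
States satisfying AG EF (¬change ∨ coin): {q0, q1, q2, q3, q4, q5, q6}.
Every state reachable from q0 satisfies EF (¬change ∨ coin).
q0 ∈ Sat(AG EF (¬change ∨ coin)).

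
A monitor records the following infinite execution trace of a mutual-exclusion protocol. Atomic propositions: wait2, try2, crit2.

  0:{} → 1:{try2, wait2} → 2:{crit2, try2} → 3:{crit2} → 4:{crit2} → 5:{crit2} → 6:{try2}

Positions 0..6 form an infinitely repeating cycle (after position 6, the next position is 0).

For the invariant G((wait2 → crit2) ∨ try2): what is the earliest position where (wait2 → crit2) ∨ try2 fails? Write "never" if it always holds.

(wait2 → crit2) ∨ try2 holds at every position 0..6, and those are all the positions the trace ever visits, so the invariant G((wait2 → crit2) ∨ try2) is never violated.

never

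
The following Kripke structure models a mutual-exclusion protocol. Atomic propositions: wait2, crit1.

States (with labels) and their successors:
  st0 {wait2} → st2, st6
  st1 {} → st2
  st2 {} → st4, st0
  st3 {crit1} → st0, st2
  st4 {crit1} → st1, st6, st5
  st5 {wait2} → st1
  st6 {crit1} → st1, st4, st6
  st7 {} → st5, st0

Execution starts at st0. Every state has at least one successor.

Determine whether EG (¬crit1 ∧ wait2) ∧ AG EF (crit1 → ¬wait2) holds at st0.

States satisfying ¬crit1 ∧ wait2: {st0, st5}.
States satisfying EG (¬crit1 ∧ wait2): ∅.
States satisfying EF (crit1 → ¬wait2): {st0, st1, st2, st3, st4, st5, st6, st7}.
States satisfying AG EF (crit1 → ¬wait2): {st0, st1, st2, st3, st4, st5, st6, st7}.
States satisfying EG (¬crit1 ∧ wait2) ∧ AG EF (crit1 → ¬wait2): ∅.
st0 ∉ Sat(EG (¬crit1 ∧ wait2) ∧ AG EF (crit1 → ¬wait2)).

Violated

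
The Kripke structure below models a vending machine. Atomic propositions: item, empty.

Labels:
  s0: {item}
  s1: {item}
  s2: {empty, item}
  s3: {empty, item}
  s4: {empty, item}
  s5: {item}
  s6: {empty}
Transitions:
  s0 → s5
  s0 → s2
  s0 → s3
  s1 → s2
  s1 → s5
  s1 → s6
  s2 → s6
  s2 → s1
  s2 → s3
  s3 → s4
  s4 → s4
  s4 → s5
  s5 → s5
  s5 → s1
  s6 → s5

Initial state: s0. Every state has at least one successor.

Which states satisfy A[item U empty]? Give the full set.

{s2, s3, s4, s6}

States satisfying item: {s0, s1, s2, s3, s4, s5}.
States satisfying empty: {s2, s3, s4, s6}.
States satisfying A[item U empty]: {s2, s3, s4, s6}.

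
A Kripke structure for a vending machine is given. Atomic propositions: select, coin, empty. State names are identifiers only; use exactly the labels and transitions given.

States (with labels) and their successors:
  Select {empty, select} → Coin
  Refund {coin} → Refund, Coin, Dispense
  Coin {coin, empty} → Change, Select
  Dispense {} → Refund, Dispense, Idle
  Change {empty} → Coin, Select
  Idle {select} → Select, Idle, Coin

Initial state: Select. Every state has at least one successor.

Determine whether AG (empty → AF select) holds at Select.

States satisfying empty → AF select: {Select, Refund, Dispense, Idle}.
States satisfying AG (empty → AF select): ∅.
Change is reachable from Select and violates empty → AF select, so AG fails at Select.
Select ∉ Sat(AG (empty → AF select)).

Does not hold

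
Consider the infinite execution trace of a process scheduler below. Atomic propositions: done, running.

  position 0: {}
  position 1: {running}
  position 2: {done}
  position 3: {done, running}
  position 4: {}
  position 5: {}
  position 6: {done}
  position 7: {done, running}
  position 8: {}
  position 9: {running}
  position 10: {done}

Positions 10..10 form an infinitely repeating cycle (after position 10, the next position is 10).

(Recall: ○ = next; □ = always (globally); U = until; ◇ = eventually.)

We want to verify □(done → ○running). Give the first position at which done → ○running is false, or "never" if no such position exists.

Check done → ○running at each position in order: 0 ✓, 1 ✓, 2 ✓.
At position 3 the labels are {done, running} and the next position 4 has {}, so done → ○running is false there. This is the first violation.

3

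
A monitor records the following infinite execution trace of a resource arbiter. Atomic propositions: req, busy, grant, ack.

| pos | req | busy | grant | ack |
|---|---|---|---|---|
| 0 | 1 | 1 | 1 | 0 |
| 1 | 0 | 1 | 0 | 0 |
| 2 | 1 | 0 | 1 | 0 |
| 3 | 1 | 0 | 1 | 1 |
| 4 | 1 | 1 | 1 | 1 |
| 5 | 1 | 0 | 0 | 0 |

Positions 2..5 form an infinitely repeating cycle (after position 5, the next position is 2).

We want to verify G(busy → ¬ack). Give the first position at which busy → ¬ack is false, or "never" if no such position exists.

Check busy → ¬ack at each position in order: 0 ✓, 1 ✓, 2 ✓, 3 ✓.
At position 4 the labels are {ack, busy, grant, req}, so busy → ¬ack is false there. This is the first violation.

4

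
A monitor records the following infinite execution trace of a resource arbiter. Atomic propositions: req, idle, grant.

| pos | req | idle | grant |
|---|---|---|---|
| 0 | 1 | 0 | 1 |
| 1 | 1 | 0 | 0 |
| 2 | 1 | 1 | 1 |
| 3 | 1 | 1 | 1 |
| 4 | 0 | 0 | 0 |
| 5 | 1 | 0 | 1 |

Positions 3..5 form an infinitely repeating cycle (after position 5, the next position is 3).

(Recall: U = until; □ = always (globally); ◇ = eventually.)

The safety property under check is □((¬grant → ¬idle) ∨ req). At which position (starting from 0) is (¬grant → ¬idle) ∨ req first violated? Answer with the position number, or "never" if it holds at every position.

(¬grant → ¬idle) ∨ req holds at every position 0..5, and those are all the positions the trace ever visits, so the invariant □((¬grant → ¬idle) ∨ req) is never violated.

never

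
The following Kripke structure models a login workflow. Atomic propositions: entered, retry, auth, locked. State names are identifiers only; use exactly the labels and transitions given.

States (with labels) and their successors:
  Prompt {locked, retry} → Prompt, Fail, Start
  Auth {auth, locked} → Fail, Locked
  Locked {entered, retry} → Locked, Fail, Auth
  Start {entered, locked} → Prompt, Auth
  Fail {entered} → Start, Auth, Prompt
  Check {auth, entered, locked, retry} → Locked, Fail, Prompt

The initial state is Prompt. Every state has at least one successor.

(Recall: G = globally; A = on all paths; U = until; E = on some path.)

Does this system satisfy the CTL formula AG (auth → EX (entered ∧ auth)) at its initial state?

Does not hold

States satisfying auth → EX (entered ∧ auth): {Prompt, Locked, Start, Fail}.
States satisfying AG (auth → EX (entered ∧ auth)): ∅.
Auth is reachable from Prompt and violates auth → EX (entered ∧ auth), so AG fails at Prompt.
Prompt ∉ Sat(AG (auth → EX (entered ∧ auth))).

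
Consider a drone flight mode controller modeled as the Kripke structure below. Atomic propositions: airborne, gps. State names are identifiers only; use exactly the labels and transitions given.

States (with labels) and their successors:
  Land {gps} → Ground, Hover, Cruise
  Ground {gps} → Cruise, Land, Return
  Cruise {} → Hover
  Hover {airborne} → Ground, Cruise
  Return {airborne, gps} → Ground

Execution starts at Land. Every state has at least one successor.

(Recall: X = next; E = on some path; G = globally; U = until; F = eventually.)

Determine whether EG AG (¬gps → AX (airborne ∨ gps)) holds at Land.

States satisfying AG (¬gps → AX (airborne ∨ gps)): ∅.
States satisfying EG AG (¬gps → AX (airborne ∨ gps)): ∅.
No suitable path/successor from Land witnesses the formula.
Land ∉ Sat(EG AG (¬gps → AX (airborne ∨ gps))).

Violated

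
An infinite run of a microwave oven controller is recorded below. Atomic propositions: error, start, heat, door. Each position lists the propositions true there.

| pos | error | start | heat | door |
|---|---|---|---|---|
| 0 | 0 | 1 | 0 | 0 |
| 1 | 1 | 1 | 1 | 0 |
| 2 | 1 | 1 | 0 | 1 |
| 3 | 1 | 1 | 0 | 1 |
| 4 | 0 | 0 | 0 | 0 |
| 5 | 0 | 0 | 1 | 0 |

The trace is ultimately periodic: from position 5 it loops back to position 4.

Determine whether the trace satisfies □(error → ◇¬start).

Holds

error → ◇¬start holds at every position 0..5, and those are all positions ever visited, so □(error → ◇¬start) holds.
Positions where error holds: 1, 2, 3.
Check ◇¬start at each: 1→ok, 2→ok, 3→ok.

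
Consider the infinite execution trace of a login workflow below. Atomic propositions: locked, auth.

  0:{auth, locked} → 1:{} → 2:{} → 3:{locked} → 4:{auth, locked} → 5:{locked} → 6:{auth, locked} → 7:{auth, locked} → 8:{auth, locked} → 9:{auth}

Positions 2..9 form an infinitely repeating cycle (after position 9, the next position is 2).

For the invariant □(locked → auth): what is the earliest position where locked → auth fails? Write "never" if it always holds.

Check locked → auth at each position in order: 0 ✓, 1 ✓, 2 ✓.
At position 3 the labels are {locked}, so locked → auth is false there. This is the first violation.

3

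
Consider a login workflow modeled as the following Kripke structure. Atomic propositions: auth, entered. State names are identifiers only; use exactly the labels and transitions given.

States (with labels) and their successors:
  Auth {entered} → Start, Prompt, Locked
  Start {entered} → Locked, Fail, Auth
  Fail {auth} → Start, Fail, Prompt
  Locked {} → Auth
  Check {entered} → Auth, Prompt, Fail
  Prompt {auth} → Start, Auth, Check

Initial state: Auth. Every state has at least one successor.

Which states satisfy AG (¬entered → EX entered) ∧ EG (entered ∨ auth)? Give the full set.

{Auth, Start, Fail, Check, Prompt}

States satisfying ¬entered → EX entered: {Auth, Start, Fail, Locked, Check, Prompt}.
States satisfying AG (¬entered → EX entered): {Auth, Start, Fail, Locked, Check, Prompt}.
States satisfying entered ∨ auth: {Auth, Start, Fail, Check, Prompt}.
States satisfying EG (entered ∨ auth): {Auth, Start, Fail, Check, Prompt}.
States satisfying AG (¬entered → EX entered) ∧ EG (entered ∨ auth): {Auth, Start, Fail, Check, Prompt}.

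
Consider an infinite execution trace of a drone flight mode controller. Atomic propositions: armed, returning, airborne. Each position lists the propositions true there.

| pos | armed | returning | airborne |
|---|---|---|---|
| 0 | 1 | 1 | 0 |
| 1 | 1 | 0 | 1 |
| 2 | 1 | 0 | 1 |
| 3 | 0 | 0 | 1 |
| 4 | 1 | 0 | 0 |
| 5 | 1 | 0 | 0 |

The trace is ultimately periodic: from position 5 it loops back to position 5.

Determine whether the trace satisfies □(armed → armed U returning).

armed → armed U returning must hold at every position from 0 onward. It fails at position 1, so □(armed → armed U returning) is false.
Positions where armed holds: 0, 1, 2, 4, 5.
Check armed U returning at each: 0→ok, 1→fails, 2→fails, 4→fails, 5→fails.

No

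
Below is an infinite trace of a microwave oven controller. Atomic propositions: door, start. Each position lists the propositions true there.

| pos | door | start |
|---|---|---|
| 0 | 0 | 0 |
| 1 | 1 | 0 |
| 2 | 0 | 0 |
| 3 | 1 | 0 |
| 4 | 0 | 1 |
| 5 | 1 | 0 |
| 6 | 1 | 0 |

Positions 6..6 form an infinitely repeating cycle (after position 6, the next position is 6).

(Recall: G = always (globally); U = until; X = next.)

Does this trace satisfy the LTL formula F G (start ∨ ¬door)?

G (start ∨ ¬door) is false at every position 0..6, so it never becomes true and F G (start ∨ ¬door) fails.

Does not hold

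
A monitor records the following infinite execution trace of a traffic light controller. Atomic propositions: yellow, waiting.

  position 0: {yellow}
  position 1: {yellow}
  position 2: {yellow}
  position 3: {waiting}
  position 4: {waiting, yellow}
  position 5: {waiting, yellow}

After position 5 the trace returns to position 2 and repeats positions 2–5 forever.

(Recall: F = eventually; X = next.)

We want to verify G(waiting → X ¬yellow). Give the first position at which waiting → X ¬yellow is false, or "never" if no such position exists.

3

Check waiting → X ¬yellow at each position in order: 0 ✓, 1 ✓, 2 ✓.
At position 3 the labels are {waiting} and the next position 4 has {waiting, yellow}, so waiting → X ¬yellow is false there. This is the first violation.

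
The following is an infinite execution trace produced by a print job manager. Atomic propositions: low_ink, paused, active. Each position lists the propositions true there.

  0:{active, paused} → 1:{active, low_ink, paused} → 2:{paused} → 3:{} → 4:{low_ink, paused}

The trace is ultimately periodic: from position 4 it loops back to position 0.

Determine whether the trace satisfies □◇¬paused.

◇¬paused holds at every position 0..4, and those are all positions ever visited, so □◇¬paused holds.

Holds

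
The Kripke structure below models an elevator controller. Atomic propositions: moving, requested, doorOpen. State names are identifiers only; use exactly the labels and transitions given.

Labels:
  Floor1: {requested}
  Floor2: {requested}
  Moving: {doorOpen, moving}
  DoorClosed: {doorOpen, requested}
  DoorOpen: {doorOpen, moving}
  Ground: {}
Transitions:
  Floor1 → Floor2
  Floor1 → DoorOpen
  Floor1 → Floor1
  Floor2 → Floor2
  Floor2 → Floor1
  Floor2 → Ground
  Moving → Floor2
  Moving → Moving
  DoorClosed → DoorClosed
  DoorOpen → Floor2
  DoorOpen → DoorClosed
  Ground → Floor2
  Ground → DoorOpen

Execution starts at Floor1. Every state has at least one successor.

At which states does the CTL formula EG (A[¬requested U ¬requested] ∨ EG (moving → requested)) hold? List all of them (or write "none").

States satisfying EG (A[¬requested U ¬requested] ∨ EG (moving → requested)): {Floor1, Floor2, Moving, DoorClosed, DoorOpen, Ground}.

{Floor1, Floor2, Moving, DoorClosed, DoorOpen, Ground}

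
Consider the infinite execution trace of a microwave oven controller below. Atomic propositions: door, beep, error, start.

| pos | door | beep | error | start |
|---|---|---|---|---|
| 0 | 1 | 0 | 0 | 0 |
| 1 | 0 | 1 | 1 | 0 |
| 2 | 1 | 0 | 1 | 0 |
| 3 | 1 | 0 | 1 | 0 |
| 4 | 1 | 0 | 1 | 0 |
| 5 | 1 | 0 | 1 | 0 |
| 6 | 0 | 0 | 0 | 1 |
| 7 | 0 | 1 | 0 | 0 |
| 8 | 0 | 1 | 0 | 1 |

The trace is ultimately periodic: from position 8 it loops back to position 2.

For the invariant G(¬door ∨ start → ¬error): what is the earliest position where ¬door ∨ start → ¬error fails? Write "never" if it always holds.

1

Check ¬door ∨ start → ¬error at each position in order: 0 ✓.
At position 1 the labels are {beep, error}, so ¬door ∨ start → ¬error is false there. This is the first violation.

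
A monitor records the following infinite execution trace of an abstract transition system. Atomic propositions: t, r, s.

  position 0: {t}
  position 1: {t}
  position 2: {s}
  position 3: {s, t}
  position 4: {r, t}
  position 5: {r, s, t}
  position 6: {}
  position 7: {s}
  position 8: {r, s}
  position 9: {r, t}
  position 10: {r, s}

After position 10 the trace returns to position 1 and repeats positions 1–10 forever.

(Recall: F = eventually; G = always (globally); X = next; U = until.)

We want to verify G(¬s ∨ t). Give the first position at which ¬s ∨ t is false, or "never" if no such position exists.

Check ¬s ∨ t at each position in order: 0 ✓, 1 ✓.
At position 2 the labels are {s}, so ¬s ∨ t is false there. This is the first violation.

2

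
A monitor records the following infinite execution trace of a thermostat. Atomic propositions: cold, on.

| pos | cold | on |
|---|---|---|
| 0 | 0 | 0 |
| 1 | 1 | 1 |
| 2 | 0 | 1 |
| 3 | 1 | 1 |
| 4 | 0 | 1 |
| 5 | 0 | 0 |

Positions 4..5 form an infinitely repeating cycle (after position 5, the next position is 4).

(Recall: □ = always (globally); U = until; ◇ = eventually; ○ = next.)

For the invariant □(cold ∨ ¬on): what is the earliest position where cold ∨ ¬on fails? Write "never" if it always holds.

Check cold ∨ ¬on at each position in order: 0 ✓, 1 ✓.
At position 2 the labels are {on}, so cold ∨ ¬on is false there. This is the first violation.

2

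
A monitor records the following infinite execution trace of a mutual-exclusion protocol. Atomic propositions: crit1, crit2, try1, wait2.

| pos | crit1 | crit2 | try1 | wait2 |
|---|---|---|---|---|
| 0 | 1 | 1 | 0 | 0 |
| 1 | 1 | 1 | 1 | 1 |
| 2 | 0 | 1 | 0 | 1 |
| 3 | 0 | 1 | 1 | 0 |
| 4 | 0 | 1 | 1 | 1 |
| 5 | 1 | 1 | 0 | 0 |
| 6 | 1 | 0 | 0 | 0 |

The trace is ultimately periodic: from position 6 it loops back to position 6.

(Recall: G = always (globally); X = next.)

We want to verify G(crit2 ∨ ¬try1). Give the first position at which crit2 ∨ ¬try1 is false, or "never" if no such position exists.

never

crit2 ∨ ¬try1 holds at every position 0..6, and those are all the positions the trace ever visits, so the invariant G(crit2 ∨ ¬try1) is never violated.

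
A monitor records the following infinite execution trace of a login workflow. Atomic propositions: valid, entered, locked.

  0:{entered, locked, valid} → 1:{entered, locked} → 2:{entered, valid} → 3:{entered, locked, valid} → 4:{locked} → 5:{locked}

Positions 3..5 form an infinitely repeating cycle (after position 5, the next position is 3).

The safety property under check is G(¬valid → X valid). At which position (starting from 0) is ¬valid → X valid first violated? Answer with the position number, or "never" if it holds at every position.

Check ¬valid → X valid at each position in order: 0 ✓, 1 ✓, 2 ✓, 3 ✓.
At position 4 the labels are {locked} and the next position 5 has {locked}, so ¬valid → X valid is false there. This is the first violation.

4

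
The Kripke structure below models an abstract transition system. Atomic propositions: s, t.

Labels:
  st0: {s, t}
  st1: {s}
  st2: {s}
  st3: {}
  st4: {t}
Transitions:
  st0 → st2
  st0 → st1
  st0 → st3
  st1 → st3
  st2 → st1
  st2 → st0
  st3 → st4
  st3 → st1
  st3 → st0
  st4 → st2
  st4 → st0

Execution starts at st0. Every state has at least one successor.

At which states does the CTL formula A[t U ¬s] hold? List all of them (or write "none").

{st3, st4}

States satisfying t: {st0, st4}.
States satisfying ¬s: {st3, st4}.
States satisfying A[t U ¬s]: {st3, st4}.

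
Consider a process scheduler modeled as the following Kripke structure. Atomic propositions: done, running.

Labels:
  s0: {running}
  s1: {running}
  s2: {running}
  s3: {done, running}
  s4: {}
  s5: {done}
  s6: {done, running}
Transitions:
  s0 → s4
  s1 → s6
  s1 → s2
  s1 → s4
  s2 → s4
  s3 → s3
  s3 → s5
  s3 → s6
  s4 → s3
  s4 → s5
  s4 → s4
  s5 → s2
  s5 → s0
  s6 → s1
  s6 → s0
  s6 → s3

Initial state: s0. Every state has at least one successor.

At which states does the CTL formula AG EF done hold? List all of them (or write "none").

{s0, s1, s2, s3, s4, s5, s6}

States satisfying EF done: {s0, s1, s2, s3, s4, s5, s6}.
States satisfying AG EF done: {s0, s1, s2, s3, s4, s5, s6}.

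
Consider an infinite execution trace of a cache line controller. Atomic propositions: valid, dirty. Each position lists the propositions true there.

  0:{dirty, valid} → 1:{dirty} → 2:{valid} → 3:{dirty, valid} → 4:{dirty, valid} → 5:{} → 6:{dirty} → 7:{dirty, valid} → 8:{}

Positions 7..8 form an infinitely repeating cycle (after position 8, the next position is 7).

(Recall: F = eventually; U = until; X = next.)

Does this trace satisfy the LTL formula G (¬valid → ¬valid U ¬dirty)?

¬valid → ¬valid U ¬dirty must hold at every position from 0 onward. It fails at position 6, so G (¬valid → ¬valid U ¬dirty) is false.
Positions where ¬valid holds: 1, 5, 6, 8.
Check ¬valid U ¬dirty at each: 1→ok, 5→ok, 6→fails, 8→ok.

Does not hold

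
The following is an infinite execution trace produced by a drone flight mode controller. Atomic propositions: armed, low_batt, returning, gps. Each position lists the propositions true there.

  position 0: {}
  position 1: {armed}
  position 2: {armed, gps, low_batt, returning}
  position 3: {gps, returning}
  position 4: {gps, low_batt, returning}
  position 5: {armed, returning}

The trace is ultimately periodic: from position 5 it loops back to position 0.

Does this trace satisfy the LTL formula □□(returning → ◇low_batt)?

Yes

□(returning → ◇low_batt) holds at every position 0..5, and those are all positions ever visited, so □□(returning → ◇low_batt) holds.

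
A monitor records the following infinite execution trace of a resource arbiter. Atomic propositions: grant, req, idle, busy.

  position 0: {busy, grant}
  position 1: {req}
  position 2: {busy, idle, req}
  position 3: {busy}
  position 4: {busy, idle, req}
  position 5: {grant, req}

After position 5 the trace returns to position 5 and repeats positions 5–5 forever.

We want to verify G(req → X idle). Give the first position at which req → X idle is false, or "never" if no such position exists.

Check req → X idle at each position in order: 0 ✓, 1 ✓.
At position 2 the labels are {busy, idle, req} and the next position 3 has {busy}, so req → X idle is false there. This is the first violation.

2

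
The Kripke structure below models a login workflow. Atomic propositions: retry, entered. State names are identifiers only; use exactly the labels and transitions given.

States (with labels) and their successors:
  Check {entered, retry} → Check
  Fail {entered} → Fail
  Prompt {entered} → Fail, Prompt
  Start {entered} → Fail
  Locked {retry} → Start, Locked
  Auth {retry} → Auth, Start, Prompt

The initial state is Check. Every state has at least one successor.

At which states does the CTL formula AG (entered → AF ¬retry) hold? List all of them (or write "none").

{Fail, Prompt, Start, Locked, Auth}

States satisfying entered → AF ¬retry: {Fail, Prompt, Start, Locked, Auth}.
States satisfying AG (entered → AF ¬retry): {Fail, Prompt, Start, Locked, Auth}.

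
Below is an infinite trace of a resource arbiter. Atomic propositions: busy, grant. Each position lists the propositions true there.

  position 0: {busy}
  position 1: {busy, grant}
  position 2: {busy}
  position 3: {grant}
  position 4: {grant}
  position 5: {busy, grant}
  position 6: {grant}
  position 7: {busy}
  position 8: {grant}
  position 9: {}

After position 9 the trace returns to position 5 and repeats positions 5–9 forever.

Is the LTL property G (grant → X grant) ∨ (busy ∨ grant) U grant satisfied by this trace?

grant → X grant must hold at every position from 0 onward. It fails at position 1, so G (grant → X grant) is false.
Positions where grant holds: 1, 3, 4, 5, 6, 8.
Check X grant at each: 1→fails, 3→ok, 4→ok, 5→ok, 6→fails, 8→fails.
Walking from position 0: grant first holds at position 1, and busy ∨ grant holds at every earlier position along the way, so (busy ∨ grant) U grant holds.
At position 0: G (grant → X grant) is false; (busy ∨ grant) U grant is true; so G (grant → X grant) ∨ (busy ∨ grant) U grant is true.

Holds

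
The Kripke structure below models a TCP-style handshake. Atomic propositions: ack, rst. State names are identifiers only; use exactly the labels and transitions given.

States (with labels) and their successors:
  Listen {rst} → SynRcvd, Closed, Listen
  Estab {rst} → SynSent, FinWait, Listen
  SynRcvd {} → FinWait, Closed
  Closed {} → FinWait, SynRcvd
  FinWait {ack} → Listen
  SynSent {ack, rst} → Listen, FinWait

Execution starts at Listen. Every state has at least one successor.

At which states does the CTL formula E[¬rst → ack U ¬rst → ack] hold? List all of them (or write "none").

{Listen, Estab, FinWait, SynSent}

States satisfying ¬rst → ack: {Listen, Estab, FinWait, SynSent}.
States satisfying E[¬rst → ack U ¬rst → ack]: {Listen, Estab, FinWait, SynSent}.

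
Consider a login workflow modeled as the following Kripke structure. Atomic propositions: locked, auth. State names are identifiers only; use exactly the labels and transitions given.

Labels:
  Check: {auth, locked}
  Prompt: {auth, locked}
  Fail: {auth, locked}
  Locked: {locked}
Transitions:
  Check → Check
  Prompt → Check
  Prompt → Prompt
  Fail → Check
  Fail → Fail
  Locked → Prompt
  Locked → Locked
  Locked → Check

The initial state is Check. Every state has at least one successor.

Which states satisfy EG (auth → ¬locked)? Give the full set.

States satisfying auth → ¬locked: {Locked}.
States satisfying EG (auth → ¬locked): {Locked}.

{Locked}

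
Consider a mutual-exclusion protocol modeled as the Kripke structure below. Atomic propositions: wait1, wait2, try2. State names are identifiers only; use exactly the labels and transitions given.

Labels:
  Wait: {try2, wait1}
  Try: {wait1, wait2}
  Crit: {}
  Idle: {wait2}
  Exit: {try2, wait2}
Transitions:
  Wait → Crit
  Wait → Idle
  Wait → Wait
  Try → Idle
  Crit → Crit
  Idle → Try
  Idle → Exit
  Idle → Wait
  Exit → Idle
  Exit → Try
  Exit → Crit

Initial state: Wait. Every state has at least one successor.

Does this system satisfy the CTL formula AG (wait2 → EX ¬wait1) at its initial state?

Satisfied

States satisfying wait2 → EX ¬wait1: {Wait, Try, Crit, Idle, Exit}.
States satisfying AG (wait2 → EX ¬wait1): {Wait, Try, Crit, Idle, Exit}.
Every state reachable from Wait satisfies wait2 → EX ¬wait1.
Wait ∈ Sat(AG (wait2 → EX ¬wait1)).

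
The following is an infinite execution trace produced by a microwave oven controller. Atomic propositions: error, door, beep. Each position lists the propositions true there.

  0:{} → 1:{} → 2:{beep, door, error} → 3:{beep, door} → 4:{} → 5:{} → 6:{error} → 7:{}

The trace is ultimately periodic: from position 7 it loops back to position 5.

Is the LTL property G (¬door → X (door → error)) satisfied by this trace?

Satisfied

¬door → X (door → error) holds at every position 0..7, and those are all positions ever visited, so G (¬door → X (door → error)) holds.
Positions where ¬door holds: 0, 1, 4, 5, 6, 7.
Check X (door → error) at each: 0→ok, 1→ok, 4→ok, 5→ok, 6→ok, 7→ok.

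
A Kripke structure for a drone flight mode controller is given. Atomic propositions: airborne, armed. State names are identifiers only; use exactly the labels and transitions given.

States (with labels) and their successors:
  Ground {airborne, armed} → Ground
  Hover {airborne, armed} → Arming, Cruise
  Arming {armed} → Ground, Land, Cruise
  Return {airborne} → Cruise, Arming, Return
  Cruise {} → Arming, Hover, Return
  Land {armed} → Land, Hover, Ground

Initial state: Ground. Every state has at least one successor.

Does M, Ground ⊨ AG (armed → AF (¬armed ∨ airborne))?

States satisfying armed → AF (¬armed ∨ airborne): {Ground, Hover, Return, Cruise}.
States satisfying AG (armed → AF (¬armed ∨ airborne)): {Ground}.
Every state reachable from Ground satisfies armed → AF (¬armed ∨ airborne).
Ground ∈ Sat(AG (armed → AF (¬armed ∨ airborne))).

Yes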